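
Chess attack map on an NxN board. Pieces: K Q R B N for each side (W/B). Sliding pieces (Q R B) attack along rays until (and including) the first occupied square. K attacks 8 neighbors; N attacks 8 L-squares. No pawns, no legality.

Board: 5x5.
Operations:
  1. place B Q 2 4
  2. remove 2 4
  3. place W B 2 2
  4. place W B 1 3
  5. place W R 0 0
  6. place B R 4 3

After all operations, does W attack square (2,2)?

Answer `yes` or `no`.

Answer: yes

Derivation:
Op 1: place BQ@(2,4)
Op 2: remove (2,4)
Op 3: place WB@(2,2)
Op 4: place WB@(1,3)
Op 5: place WR@(0,0)
Op 6: place BR@(4,3)
Per-piece attacks for W:
  WR@(0,0): attacks (0,1) (0,2) (0,3) (0,4) (1,0) (2,0) (3,0) (4,0)
  WB@(1,3): attacks (2,4) (2,2) (0,4) (0,2) [ray(1,-1) blocked at (2,2)]
  WB@(2,2): attacks (3,3) (4,4) (3,1) (4,0) (1,3) (1,1) (0,0) [ray(-1,1) blocked at (1,3); ray(-1,-1) blocked at (0,0)]
W attacks (2,2): yes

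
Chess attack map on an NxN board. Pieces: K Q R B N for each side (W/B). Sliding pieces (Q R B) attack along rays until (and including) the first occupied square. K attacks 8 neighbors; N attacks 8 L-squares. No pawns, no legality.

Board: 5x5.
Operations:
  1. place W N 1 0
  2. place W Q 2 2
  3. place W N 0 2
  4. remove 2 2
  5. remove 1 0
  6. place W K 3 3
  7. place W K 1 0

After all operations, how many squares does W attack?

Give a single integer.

Answer: 15

Derivation:
Op 1: place WN@(1,0)
Op 2: place WQ@(2,2)
Op 3: place WN@(0,2)
Op 4: remove (2,2)
Op 5: remove (1,0)
Op 6: place WK@(3,3)
Op 7: place WK@(1,0)
Per-piece attacks for W:
  WN@(0,2): attacks (1,4) (2,3) (1,0) (2,1)
  WK@(1,0): attacks (1,1) (2,0) (0,0) (2,1) (0,1)
  WK@(3,3): attacks (3,4) (3,2) (4,3) (2,3) (4,4) (4,2) (2,4) (2,2)
Union (15 distinct): (0,0) (0,1) (1,0) (1,1) (1,4) (2,0) (2,1) (2,2) (2,3) (2,4) (3,2) (3,4) (4,2) (4,3) (4,4)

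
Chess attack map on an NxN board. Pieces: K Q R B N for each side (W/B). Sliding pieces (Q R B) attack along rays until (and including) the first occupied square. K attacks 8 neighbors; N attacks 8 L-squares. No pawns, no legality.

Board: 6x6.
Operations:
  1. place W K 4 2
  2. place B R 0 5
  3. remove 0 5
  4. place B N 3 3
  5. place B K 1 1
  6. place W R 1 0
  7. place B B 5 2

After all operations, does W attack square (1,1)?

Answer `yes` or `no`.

Answer: yes

Derivation:
Op 1: place WK@(4,2)
Op 2: place BR@(0,5)
Op 3: remove (0,5)
Op 4: place BN@(3,3)
Op 5: place BK@(1,1)
Op 6: place WR@(1,0)
Op 7: place BB@(5,2)
Per-piece attacks for W:
  WR@(1,0): attacks (1,1) (2,0) (3,0) (4,0) (5,0) (0,0) [ray(0,1) blocked at (1,1)]
  WK@(4,2): attacks (4,3) (4,1) (5,2) (3,2) (5,3) (5,1) (3,3) (3,1)
W attacks (1,1): yes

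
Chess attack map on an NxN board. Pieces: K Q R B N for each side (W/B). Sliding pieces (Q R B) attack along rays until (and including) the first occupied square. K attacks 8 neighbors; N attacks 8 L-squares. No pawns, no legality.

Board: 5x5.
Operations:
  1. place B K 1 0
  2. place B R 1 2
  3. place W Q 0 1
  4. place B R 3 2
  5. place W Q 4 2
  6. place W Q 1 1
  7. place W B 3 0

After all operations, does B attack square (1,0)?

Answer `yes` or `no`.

Op 1: place BK@(1,0)
Op 2: place BR@(1,2)
Op 3: place WQ@(0,1)
Op 4: place BR@(3,2)
Op 5: place WQ@(4,2)
Op 6: place WQ@(1,1)
Op 7: place WB@(3,0)
Per-piece attacks for B:
  BK@(1,0): attacks (1,1) (2,0) (0,0) (2,1) (0,1)
  BR@(1,2): attacks (1,3) (1,4) (1,1) (2,2) (3,2) (0,2) [ray(0,-1) blocked at (1,1); ray(1,0) blocked at (3,2)]
  BR@(3,2): attacks (3,3) (3,4) (3,1) (3,0) (4,2) (2,2) (1,2) [ray(0,-1) blocked at (3,0); ray(1,0) blocked at (4,2); ray(-1,0) blocked at (1,2)]
B attacks (1,0): no

Answer: no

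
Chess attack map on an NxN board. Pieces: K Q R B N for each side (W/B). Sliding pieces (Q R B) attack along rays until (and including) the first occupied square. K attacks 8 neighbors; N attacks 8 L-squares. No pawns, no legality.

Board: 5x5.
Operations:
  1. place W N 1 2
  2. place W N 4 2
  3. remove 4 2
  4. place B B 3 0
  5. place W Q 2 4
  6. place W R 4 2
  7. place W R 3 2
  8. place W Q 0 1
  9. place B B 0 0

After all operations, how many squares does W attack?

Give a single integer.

Answer: 24

Derivation:
Op 1: place WN@(1,2)
Op 2: place WN@(4,2)
Op 3: remove (4,2)
Op 4: place BB@(3,0)
Op 5: place WQ@(2,4)
Op 6: place WR@(4,2)
Op 7: place WR@(3,2)
Op 8: place WQ@(0,1)
Op 9: place BB@(0,0)
Per-piece attacks for W:
  WQ@(0,1): attacks (0,2) (0,3) (0,4) (0,0) (1,1) (2,1) (3,1) (4,1) (1,2) (1,0) [ray(0,-1) blocked at (0,0); ray(1,1) blocked at (1,2)]
  WN@(1,2): attacks (2,4) (3,3) (0,4) (2,0) (3,1) (0,0)
  WQ@(2,4): attacks (2,3) (2,2) (2,1) (2,0) (3,4) (4,4) (1,4) (0,4) (3,3) (4,2) (1,3) (0,2) [ray(1,-1) blocked at (4,2)]
  WR@(3,2): attacks (3,3) (3,4) (3,1) (3,0) (4,2) (2,2) (1,2) [ray(0,-1) blocked at (3,0); ray(1,0) blocked at (4,2); ray(-1,0) blocked at (1,2)]
  WR@(4,2): attacks (4,3) (4,4) (4,1) (4,0) (3,2) [ray(-1,0) blocked at (3,2)]
Union (24 distinct): (0,0) (0,2) (0,3) (0,4) (1,0) (1,1) (1,2) (1,3) (1,4) (2,0) (2,1) (2,2) (2,3) (2,4) (3,0) (3,1) (3,2) (3,3) (3,4) (4,0) (4,1) (4,2) (4,3) (4,4)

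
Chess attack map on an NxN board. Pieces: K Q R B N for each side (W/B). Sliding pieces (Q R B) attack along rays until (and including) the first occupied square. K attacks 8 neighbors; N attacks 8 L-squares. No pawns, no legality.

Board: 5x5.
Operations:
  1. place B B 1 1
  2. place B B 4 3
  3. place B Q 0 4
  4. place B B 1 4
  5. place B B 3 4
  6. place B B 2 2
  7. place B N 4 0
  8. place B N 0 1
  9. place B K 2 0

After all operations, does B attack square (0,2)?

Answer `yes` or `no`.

Answer: yes

Derivation:
Op 1: place BB@(1,1)
Op 2: place BB@(4,3)
Op 3: place BQ@(0,4)
Op 4: place BB@(1,4)
Op 5: place BB@(3,4)
Op 6: place BB@(2,2)
Op 7: place BN@(4,0)
Op 8: place BN@(0,1)
Op 9: place BK@(2,0)
Per-piece attacks for B:
  BN@(0,1): attacks (1,3) (2,2) (2,0)
  BQ@(0,4): attacks (0,3) (0,2) (0,1) (1,4) (1,3) (2,2) [ray(0,-1) blocked at (0,1); ray(1,0) blocked at (1,4); ray(1,-1) blocked at (2,2)]
  BB@(1,1): attacks (2,2) (2,0) (0,2) (0,0) [ray(1,1) blocked at (2,2); ray(1,-1) blocked at (2,0)]
  BB@(1,4): attacks (2,3) (3,2) (4,1) (0,3)
  BK@(2,0): attacks (2,1) (3,0) (1,0) (3,1) (1,1)
  BB@(2,2): attacks (3,3) (4,4) (3,1) (4,0) (1,3) (0,4) (1,1) [ray(1,-1) blocked at (4,0); ray(-1,1) blocked at (0,4); ray(-1,-1) blocked at (1,1)]
  BB@(3,4): attacks (4,3) (2,3) (1,2) (0,1) [ray(1,-1) blocked at (4,3); ray(-1,-1) blocked at (0,1)]
  BN@(4,0): attacks (3,2) (2,1)
  BB@(4,3): attacks (3,4) (3,2) (2,1) (1,0) [ray(-1,1) blocked at (3,4)]
B attacks (0,2): yes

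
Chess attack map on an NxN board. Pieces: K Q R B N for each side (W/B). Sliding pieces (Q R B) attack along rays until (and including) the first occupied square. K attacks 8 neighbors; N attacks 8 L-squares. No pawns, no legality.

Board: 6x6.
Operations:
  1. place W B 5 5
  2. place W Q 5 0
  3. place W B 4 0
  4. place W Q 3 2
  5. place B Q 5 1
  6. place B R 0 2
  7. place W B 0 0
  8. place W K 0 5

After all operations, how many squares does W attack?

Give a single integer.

Op 1: place WB@(5,5)
Op 2: place WQ@(5,0)
Op 3: place WB@(4,0)
Op 4: place WQ@(3,2)
Op 5: place BQ@(5,1)
Op 6: place BR@(0,2)
Op 7: place WB@(0,0)
Op 8: place WK@(0,5)
Per-piece attacks for W:
  WB@(0,0): attacks (1,1) (2,2) (3,3) (4,4) (5,5) [ray(1,1) blocked at (5,5)]
  WK@(0,5): attacks (0,4) (1,5) (1,4)
  WQ@(3,2): attacks (3,3) (3,4) (3,5) (3,1) (3,0) (4,2) (5,2) (2,2) (1,2) (0,2) (4,3) (5,4) (4,1) (5,0) (2,3) (1,4) (0,5) (2,1) (1,0) [ray(-1,0) blocked at (0,2); ray(1,-1) blocked at (5,0); ray(-1,1) blocked at (0,5)]
  WB@(4,0): attacks (5,1) (3,1) (2,2) (1,3) (0,4) [ray(1,1) blocked at (5,1)]
  WQ@(5,0): attacks (5,1) (4,0) (4,1) (3,2) [ray(0,1) blocked at (5,1); ray(-1,0) blocked at (4,0); ray(-1,1) blocked at (3,2)]
  WB@(5,5): attacks (4,4) (3,3) (2,2) (1,1) (0,0) [ray(-1,-1) blocked at (0,0)]
Union (29 distinct): (0,0) (0,2) (0,4) (0,5) (1,0) (1,1) (1,2) (1,3) (1,4) (1,5) (2,1) (2,2) (2,3) (3,0) (3,1) (3,2) (3,3) (3,4) (3,5) (4,0) (4,1) (4,2) (4,3) (4,4) (5,0) (5,1) (5,2) (5,4) (5,5)

Answer: 29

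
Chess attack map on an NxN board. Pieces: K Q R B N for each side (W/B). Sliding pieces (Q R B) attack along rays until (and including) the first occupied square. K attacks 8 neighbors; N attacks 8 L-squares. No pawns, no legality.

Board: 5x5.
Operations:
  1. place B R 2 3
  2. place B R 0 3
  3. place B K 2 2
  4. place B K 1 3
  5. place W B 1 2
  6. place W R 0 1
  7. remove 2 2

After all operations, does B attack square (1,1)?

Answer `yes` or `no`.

Op 1: place BR@(2,3)
Op 2: place BR@(0,3)
Op 3: place BK@(2,2)
Op 4: place BK@(1,3)
Op 5: place WB@(1,2)
Op 6: place WR@(0,1)
Op 7: remove (2,2)
Per-piece attacks for B:
  BR@(0,3): attacks (0,4) (0,2) (0,1) (1,3) [ray(0,-1) blocked at (0,1); ray(1,0) blocked at (1,3)]
  BK@(1,3): attacks (1,4) (1,2) (2,3) (0,3) (2,4) (2,2) (0,4) (0,2)
  BR@(2,3): attacks (2,4) (2,2) (2,1) (2,0) (3,3) (4,3) (1,3) [ray(-1,0) blocked at (1,3)]
B attacks (1,1): no

Answer: no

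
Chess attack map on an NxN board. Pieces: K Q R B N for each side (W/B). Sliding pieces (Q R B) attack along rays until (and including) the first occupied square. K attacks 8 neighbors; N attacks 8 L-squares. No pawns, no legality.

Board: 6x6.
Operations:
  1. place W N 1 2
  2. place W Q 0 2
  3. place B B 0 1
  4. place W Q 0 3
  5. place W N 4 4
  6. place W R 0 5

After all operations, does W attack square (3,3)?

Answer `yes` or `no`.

Op 1: place WN@(1,2)
Op 2: place WQ@(0,2)
Op 3: place BB@(0,1)
Op 4: place WQ@(0,3)
Op 5: place WN@(4,4)
Op 6: place WR@(0,5)
Per-piece attacks for W:
  WQ@(0,2): attacks (0,3) (0,1) (1,2) (1,3) (2,4) (3,5) (1,1) (2,0) [ray(0,1) blocked at (0,3); ray(0,-1) blocked at (0,1); ray(1,0) blocked at (1,2)]
  WQ@(0,3): attacks (0,4) (0,5) (0,2) (1,3) (2,3) (3,3) (4,3) (5,3) (1,4) (2,5) (1,2) [ray(0,1) blocked at (0,5); ray(0,-1) blocked at (0,2); ray(1,-1) blocked at (1,2)]
  WR@(0,5): attacks (0,4) (0,3) (1,5) (2,5) (3,5) (4,5) (5,5) [ray(0,-1) blocked at (0,3)]
  WN@(1,2): attacks (2,4) (3,3) (0,4) (2,0) (3,1) (0,0)
  WN@(4,4): attacks (2,5) (5,2) (3,2) (2,3)
W attacks (3,3): yes

Answer: yes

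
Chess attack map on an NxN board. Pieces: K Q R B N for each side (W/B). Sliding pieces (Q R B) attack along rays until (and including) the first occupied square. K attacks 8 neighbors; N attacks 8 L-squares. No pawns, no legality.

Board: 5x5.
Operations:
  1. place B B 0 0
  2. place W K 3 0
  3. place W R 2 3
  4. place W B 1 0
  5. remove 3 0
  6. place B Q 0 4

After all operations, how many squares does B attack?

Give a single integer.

Op 1: place BB@(0,0)
Op 2: place WK@(3,0)
Op 3: place WR@(2,3)
Op 4: place WB@(1,0)
Op 5: remove (3,0)
Op 6: place BQ@(0,4)
Per-piece attacks for B:
  BB@(0,0): attacks (1,1) (2,2) (3,3) (4,4)
  BQ@(0,4): attacks (0,3) (0,2) (0,1) (0,0) (1,4) (2,4) (3,4) (4,4) (1,3) (2,2) (3,1) (4,0) [ray(0,-1) blocked at (0,0)]
Union (14 distinct): (0,0) (0,1) (0,2) (0,3) (1,1) (1,3) (1,4) (2,2) (2,4) (3,1) (3,3) (3,4) (4,0) (4,4)

Answer: 14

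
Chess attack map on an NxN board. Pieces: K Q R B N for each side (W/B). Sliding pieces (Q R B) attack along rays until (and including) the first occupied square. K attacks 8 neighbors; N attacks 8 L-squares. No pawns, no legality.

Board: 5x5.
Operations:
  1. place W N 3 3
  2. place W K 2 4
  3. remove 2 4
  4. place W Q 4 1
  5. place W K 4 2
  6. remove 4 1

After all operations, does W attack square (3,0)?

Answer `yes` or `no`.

Answer: no

Derivation:
Op 1: place WN@(3,3)
Op 2: place WK@(2,4)
Op 3: remove (2,4)
Op 4: place WQ@(4,1)
Op 5: place WK@(4,2)
Op 6: remove (4,1)
Per-piece attacks for W:
  WN@(3,3): attacks (1,4) (4,1) (2,1) (1,2)
  WK@(4,2): attacks (4,3) (4,1) (3,2) (3,3) (3,1)
W attacks (3,0): no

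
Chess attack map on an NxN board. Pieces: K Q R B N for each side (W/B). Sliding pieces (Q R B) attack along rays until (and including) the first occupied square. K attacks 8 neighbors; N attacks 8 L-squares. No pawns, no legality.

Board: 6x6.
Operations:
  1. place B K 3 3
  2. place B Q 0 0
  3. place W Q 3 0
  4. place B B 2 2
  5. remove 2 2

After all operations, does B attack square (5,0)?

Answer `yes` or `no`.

Answer: no

Derivation:
Op 1: place BK@(3,3)
Op 2: place BQ@(0,0)
Op 3: place WQ@(3,0)
Op 4: place BB@(2,2)
Op 5: remove (2,2)
Per-piece attacks for B:
  BQ@(0,0): attacks (0,1) (0,2) (0,3) (0,4) (0,5) (1,0) (2,0) (3,0) (1,1) (2,2) (3,3) [ray(1,0) blocked at (3,0); ray(1,1) blocked at (3,3)]
  BK@(3,3): attacks (3,4) (3,2) (4,3) (2,3) (4,4) (4,2) (2,4) (2,2)
B attacks (5,0): no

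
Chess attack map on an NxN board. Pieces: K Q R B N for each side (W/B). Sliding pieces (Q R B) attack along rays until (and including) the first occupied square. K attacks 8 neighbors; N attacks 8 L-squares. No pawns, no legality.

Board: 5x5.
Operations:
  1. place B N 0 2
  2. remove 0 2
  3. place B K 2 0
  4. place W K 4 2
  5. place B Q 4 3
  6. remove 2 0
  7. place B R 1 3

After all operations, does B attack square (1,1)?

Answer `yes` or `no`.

Op 1: place BN@(0,2)
Op 2: remove (0,2)
Op 3: place BK@(2,0)
Op 4: place WK@(4,2)
Op 5: place BQ@(4,3)
Op 6: remove (2,0)
Op 7: place BR@(1,3)
Per-piece attacks for B:
  BR@(1,3): attacks (1,4) (1,2) (1,1) (1,0) (2,3) (3,3) (4,3) (0,3) [ray(1,0) blocked at (4,3)]
  BQ@(4,3): attacks (4,4) (4,2) (3,3) (2,3) (1,3) (3,4) (3,2) (2,1) (1,0) [ray(0,-1) blocked at (4,2); ray(-1,0) blocked at (1,3)]
B attacks (1,1): yes

Answer: yes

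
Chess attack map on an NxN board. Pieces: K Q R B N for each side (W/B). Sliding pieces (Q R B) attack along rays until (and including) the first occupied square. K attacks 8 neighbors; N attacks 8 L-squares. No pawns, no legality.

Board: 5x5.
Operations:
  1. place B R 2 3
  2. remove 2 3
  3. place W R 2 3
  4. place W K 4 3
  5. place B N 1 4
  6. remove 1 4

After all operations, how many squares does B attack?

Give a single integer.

Op 1: place BR@(2,3)
Op 2: remove (2,3)
Op 3: place WR@(2,3)
Op 4: place WK@(4,3)
Op 5: place BN@(1,4)
Op 6: remove (1,4)
Per-piece attacks for B:
Union (0 distinct): (none)

Answer: 0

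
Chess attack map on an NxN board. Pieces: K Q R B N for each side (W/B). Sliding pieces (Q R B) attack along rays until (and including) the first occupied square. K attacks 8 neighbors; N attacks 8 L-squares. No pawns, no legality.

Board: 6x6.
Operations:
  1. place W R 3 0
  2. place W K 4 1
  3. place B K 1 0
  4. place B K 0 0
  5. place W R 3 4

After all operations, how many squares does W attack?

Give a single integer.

Answer: 18

Derivation:
Op 1: place WR@(3,0)
Op 2: place WK@(4,1)
Op 3: place BK@(1,0)
Op 4: place BK@(0,0)
Op 5: place WR@(3,4)
Per-piece attacks for W:
  WR@(3,0): attacks (3,1) (3,2) (3,3) (3,4) (4,0) (5,0) (2,0) (1,0) [ray(0,1) blocked at (3,4); ray(-1,0) blocked at (1,0)]
  WR@(3,4): attacks (3,5) (3,3) (3,2) (3,1) (3,0) (4,4) (5,4) (2,4) (1,4) (0,4) [ray(0,-1) blocked at (3,0)]
  WK@(4,1): attacks (4,2) (4,0) (5,1) (3,1) (5,2) (5,0) (3,2) (3,0)
Union (18 distinct): (0,4) (1,0) (1,4) (2,0) (2,4) (3,0) (3,1) (3,2) (3,3) (3,4) (3,5) (4,0) (4,2) (4,4) (5,0) (5,1) (5,2) (5,4)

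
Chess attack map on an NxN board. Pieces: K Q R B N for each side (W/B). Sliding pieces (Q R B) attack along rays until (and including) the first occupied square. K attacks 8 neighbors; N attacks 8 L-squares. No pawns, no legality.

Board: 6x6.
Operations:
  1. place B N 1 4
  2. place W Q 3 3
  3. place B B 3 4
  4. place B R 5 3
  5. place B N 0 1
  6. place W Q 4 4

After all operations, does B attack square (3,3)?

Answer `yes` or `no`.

Op 1: place BN@(1,4)
Op 2: place WQ@(3,3)
Op 3: place BB@(3,4)
Op 4: place BR@(5,3)
Op 5: place BN@(0,1)
Op 6: place WQ@(4,4)
Per-piece attacks for B:
  BN@(0,1): attacks (1,3) (2,2) (2,0)
  BN@(1,4): attacks (3,5) (2,2) (3,3) (0,2)
  BB@(3,4): attacks (4,5) (4,3) (5,2) (2,5) (2,3) (1,2) (0,1) [ray(-1,-1) blocked at (0,1)]
  BR@(5,3): attacks (5,4) (5,5) (5,2) (5,1) (5,0) (4,3) (3,3) [ray(-1,0) blocked at (3,3)]
B attacks (3,3): yes

Answer: yes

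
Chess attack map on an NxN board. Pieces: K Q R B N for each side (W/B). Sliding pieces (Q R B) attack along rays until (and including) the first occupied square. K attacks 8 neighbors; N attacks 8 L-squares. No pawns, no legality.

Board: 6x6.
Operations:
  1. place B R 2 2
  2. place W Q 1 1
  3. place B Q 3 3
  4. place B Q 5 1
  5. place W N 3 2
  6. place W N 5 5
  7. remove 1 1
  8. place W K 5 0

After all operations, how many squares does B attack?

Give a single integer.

Op 1: place BR@(2,2)
Op 2: place WQ@(1,1)
Op 3: place BQ@(3,3)
Op 4: place BQ@(5,1)
Op 5: place WN@(3,2)
Op 6: place WN@(5,5)
Op 7: remove (1,1)
Op 8: place WK@(5,0)
Per-piece attacks for B:
  BR@(2,2): attacks (2,3) (2,4) (2,5) (2,1) (2,0) (3,2) (1,2) (0,2) [ray(1,0) blocked at (3,2)]
  BQ@(3,3): attacks (3,4) (3,5) (3,2) (4,3) (5,3) (2,3) (1,3) (0,3) (4,4) (5,5) (4,2) (5,1) (2,4) (1,5) (2,2) [ray(0,-1) blocked at (3,2); ray(1,1) blocked at (5,5); ray(1,-1) blocked at (5,1); ray(-1,-1) blocked at (2,2)]
  BQ@(5,1): attacks (5,2) (5,3) (5,4) (5,5) (5,0) (4,1) (3,1) (2,1) (1,1) (0,1) (4,2) (3,3) (4,0) [ray(0,1) blocked at (5,5); ray(0,-1) blocked at (5,0); ray(-1,1) blocked at (3,3)]
Union (29 distinct): (0,1) (0,2) (0,3) (1,1) (1,2) (1,3) (1,5) (2,0) (2,1) (2,2) (2,3) (2,4) (2,5) (3,1) (3,2) (3,3) (3,4) (3,5) (4,0) (4,1) (4,2) (4,3) (4,4) (5,0) (5,1) (5,2) (5,3) (5,4) (5,5)

Answer: 29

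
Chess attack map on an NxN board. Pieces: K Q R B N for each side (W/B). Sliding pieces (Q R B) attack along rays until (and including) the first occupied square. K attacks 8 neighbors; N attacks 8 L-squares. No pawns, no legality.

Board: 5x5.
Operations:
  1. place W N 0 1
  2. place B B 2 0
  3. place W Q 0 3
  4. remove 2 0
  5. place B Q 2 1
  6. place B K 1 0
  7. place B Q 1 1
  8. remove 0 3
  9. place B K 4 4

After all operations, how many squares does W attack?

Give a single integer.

Op 1: place WN@(0,1)
Op 2: place BB@(2,0)
Op 3: place WQ@(0,3)
Op 4: remove (2,0)
Op 5: place BQ@(2,1)
Op 6: place BK@(1,0)
Op 7: place BQ@(1,1)
Op 8: remove (0,3)
Op 9: place BK@(4,4)
Per-piece attacks for W:
  WN@(0,1): attacks (1,3) (2,2) (2,0)
Union (3 distinct): (1,3) (2,0) (2,2)

Answer: 3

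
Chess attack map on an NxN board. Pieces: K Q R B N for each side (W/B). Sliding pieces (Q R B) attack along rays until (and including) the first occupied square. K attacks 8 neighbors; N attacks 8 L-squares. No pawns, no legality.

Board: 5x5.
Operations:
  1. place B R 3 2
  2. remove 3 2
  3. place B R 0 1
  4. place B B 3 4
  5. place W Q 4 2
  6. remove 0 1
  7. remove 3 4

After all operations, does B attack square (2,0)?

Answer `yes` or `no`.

Answer: no

Derivation:
Op 1: place BR@(3,2)
Op 2: remove (3,2)
Op 3: place BR@(0,1)
Op 4: place BB@(3,4)
Op 5: place WQ@(4,2)
Op 6: remove (0,1)
Op 7: remove (3,4)
Per-piece attacks for B:
B attacks (2,0): no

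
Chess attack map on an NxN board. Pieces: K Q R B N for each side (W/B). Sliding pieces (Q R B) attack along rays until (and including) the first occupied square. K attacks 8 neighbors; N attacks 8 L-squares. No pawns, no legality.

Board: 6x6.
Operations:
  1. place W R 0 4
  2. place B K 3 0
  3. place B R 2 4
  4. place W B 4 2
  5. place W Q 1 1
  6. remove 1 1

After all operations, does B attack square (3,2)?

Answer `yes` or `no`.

Answer: no

Derivation:
Op 1: place WR@(0,4)
Op 2: place BK@(3,0)
Op 3: place BR@(2,4)
Op 4: place WB@(4,2)
Op 5: place WQ@(1,1)
Op 6: remove (1,1)
Per-piece attacks for B:
  BR@(2,4): attacks (2,5) (2,3) (2,2) (2,1) (2,0) (3,4) (4,4) (5,4) (1,4) (0,4) [ray(-1,0) blocked at (0,4)]
  BK@(3,0): attacks (3,1) (4,0) (2,0) (4,1) (2,1)
B attacks (3,2): no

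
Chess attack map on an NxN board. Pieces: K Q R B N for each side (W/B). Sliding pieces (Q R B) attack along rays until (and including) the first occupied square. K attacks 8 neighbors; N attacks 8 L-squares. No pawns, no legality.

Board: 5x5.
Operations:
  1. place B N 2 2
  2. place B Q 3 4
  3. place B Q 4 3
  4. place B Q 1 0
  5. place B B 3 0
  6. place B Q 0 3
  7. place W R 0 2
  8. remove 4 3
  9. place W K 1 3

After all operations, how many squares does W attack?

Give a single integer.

Op 1: place BN@(2,2)
Op 2: place BQ@(3,4)
Op 3: place BQ@(4,3)
Op 4: place BQ@(1,0)
Op 5: place BB@(3,0)
Op 6: place BQ@(0,3)
Op 7: place WR@(0,2)
Op 8: remove (4,3)
Op 9: place WK@(1,3)
Per-piece attacks for W:
  WR@(0,2): attacks (0,3) (0,1) (0,0) (1,2) (2,2) [ray(0,1) blocked at (0,3); ray(1,0) blocked at (2,2)]
  WK@(1,3): attacks (1,4) (1,2) (2,3) (0,3) (2,4) (2,2) (0,4) (0,2)
Union (10 distinct): (0,0) (0,1) (0,2) (0,3) (0,4) (1,2) (1,4) (2,2) (2,3) (2,4)

Answer: 10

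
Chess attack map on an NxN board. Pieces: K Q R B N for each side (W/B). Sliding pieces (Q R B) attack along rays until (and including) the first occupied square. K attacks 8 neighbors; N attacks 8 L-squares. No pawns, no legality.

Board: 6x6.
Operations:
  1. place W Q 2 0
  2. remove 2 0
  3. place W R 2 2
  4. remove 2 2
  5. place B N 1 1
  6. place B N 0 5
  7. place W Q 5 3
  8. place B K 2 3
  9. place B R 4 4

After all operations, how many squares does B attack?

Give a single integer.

Op 1: place WQ@(2,0)
Op 2: remove (2,0)
Op 3: place WR@(2,2)
Op 4: remove (2,2)
Op 5: place BN@(1,1)
Op 6: place BN@(0,5)
Op 7: place WQ@(5,3)
Op 8: place BK@(2,3)
Op 9: place BR@(4,4)
Per-piece attacks for B:
  BN@(0,5): attacks (1,3) (2,4)
  BN@(1,1): attacks (2,3) (3,2) (0,3) (3,0)
  BK@(2,3): attacks (2,4) (2,2) (3,3) (1,3) (3,4) (3,2) (1,4) (1,2)
  BR@(4,4): attacks (4,5) (4,3) (4,2) (4,1) (4,0) (5,4) (3,4) (2,4) (1,4) (0,4)
Union (18 distinct): (0,3) (0,4) (1,2) (1,3) (1,4) (2,2) (2,3) (2,4) (3,0) (3,2) (3,3) (3,4) (4,0) (4,1) (4,2) (4,3) (4,5) (5,4)

Answer: 18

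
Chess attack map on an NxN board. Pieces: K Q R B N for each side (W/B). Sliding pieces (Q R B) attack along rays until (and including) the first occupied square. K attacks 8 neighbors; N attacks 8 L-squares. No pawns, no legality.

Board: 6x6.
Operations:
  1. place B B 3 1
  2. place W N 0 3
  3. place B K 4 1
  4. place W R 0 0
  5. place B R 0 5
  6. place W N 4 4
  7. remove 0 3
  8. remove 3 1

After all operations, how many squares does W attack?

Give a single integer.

Op 1: place BB@(3,1)
Op 2: place WN@(0,3)
Op 3: place BK@(4,1)
Op 4: place WR@(0,0)
Op 5: place BR@(0,5)
Op 6: place WN@(4,4)
Op 7: remove (0,3)
Op 8: remove (3,1)
Per-piece attacks for W:
  WR@(0,0): attacks (0,1) (0,2) (0,3) (0,4) (0,5) (1,0) (2,0) (3,0) (4,0) (5,0) [ray(0,1) blocked at (0,5)]
  WN@(4,4): attacks (2,5) (5,2) (3,2) (2,3)
Union (14 distinct): (0,1) (0,2) (0,3) (0,4) (0,5) (1,0) (2,0) (2,3) (2,5) (3,0) (3,2) (4,0) (5,0) (5,2)

Answer: 14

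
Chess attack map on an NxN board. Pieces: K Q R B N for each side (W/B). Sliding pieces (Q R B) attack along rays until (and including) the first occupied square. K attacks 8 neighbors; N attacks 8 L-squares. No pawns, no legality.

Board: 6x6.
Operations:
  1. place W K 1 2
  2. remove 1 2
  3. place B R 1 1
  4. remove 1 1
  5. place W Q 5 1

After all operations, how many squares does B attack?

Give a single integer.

Op 1: place WK@(1,2)
Op 2: remove (1,2)
Op 3: place BR@(1,1)
Op 4: remove (1,1)
Op 5: place WQ@(5,1)
Per-piece attacks for B:
Union (0 distinct): (none)

Answer: 0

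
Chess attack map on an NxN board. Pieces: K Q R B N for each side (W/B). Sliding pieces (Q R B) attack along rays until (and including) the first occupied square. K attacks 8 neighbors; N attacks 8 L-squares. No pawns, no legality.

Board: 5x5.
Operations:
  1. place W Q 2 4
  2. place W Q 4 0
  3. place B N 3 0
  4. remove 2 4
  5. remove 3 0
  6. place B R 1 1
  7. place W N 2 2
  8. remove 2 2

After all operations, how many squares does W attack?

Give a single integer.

Answer: 12

Derivation:
Op 1: place WQ@(2,4)
Op 2: place WQ@(4,0)
Op 3: place BN@(3,0)
Op 4: remove (2,4)
Op 5: remove (3,0)
Op 6: place BR@(1,1)
Op 7: place WN@(2,2)
Op 8: remove (2,2)
Per-piece attacks for W:
  WQ@(4,0): attacks (4,1) (4,2) (4,3) (4,4) (3,0) (2,0) (1,0) (0,0) (3,1) (2,2) (1,3) (0,4)
Union (12 distinct): (0,0) (0,4) (1,0) (1,3) (2,0) (2,2) (3,0) (3,1) (4,1) (4,2) (4,3) (4,4)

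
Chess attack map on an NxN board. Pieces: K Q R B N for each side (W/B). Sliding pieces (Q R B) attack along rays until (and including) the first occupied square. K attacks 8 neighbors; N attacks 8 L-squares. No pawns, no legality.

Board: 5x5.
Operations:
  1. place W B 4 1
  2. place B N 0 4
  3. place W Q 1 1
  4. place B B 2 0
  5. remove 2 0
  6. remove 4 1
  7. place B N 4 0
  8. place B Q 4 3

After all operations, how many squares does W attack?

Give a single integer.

Answer: 14

Derivation:
Op 1: place WB@(4,1)
Op 2: place BN@(0,4)
Op 3: place WQ@(1,1)
Op 4: place BB@(2,0)
Op 5: remove (2,0)
Op 6: remove (4,1)
Op 7: place BN@(4,0)
Op 8: place BQ@(4,3)
Per-piece attacks for W:
  WQ@(1,1): attacks (1,2) (1,3) (1,4) (1,0) (2,1) (3,1) (4,1) (0,1) (2,2) (3,3) (4,4) (2,0) (0,2) (0,0)
Union (14 distinct): (0,0) (0,1) (0,2) (1,0) (1,2) (1,3) (1,4) (2,0) (2,1) (2,2) (3,1) (3,3) (4,1) (4,4)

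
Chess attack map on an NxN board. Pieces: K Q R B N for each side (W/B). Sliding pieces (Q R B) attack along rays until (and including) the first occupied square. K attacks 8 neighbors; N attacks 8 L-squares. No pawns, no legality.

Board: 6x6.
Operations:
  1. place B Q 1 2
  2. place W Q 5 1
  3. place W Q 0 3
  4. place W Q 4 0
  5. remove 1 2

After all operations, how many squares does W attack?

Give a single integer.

Op 1: place BQ@(1,2)
Op 2: place WQ@(5,1)
Op 3: place WQ@(0,3)
Op 4: place WQ@(4,0)
Op 5: remove (1,2)
Per-piece attacks for W:
  WQ@(0,3): attacks (0,4) (0,5) (0,2) (0,1) (0,0) (1,3) (2,3) (3,3) (4,3) (5,3) (1,4) (2,5) (1,2) (2,1) (3,0)
  WQ@(4,0): attacks (4,1) (4,2) (4,3) (4,4) (4,5) (5,0) (3,0) (2,0) (1,0) (0,0) (5,1) (3,1) (2,2) (1,3) (0,4) [ray(1,1) blocked at (5,1)]
  WQ@(5,1): attacks (5,2) (5,3) (5,4) (5,5) (5,0) (4,1) (3,1) (2,1) (1,1) (0,1) (4,2) (3,3) (2,4) (1,5) (4,0) [ray(-1,-1) blocked at (4,0)]
Union (32 distinct): (0,0) (0,1) (0,2) (0,4) (0,5) (1,0) (1,1) (1,2) (1,3) (1,4) (1,5) (2,0) (2,1) (2,2) (2,3) (2,4) (2,5) (3,0) (3,1) (3,3) (4,0) (4,1) (4,2) (4,3) (4,4) (4,5) (5,0) (5,1) (5,2) (5,3) (5,4) (5,5)

Answer: 32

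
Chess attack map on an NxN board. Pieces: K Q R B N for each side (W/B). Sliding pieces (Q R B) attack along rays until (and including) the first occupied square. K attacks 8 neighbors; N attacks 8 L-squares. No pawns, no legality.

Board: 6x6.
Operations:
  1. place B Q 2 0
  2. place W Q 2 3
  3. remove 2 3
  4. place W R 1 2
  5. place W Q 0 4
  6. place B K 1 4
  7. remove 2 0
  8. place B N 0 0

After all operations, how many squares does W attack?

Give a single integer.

Answer: 16

Derivation:
Op 1: place BQ@(2,0)
Op 2: place WQ@(2,3)
Op 3: remove (2,3)
Op 4: place WR@(1,2)
Op 5: place WQ@(0,4)
Op 6: place BK@(1,4)
Op 7: remove (2,0)
Op 8: place BN@(0,0)
Per-piece attacks for W:
  WQ@(0,4): attacks (0,5) (0,3) (0,2) (0,1) (0,0) (1,4) (1,5) (1,3) (2,2) (3,1) (4,0) [ray(0,-1) blocked at (0,0); ray(1,0) blocked at (1,4)]
  WR@(1,2): attacks (1,3) (1,4) (1,1) (1,0) (2,2) (3,2) (4,2) (5,2) (0,2) [ray(0,1) blocked at (1,4)]
Union (16 distinct): (0,0) (0,1) (0,2) (0,3) (0,5) (1,0) (1,1) (1,3) (1,4) (1,5) (2,2) (3,1) (3,2) (4,0) (4,2) (5,2)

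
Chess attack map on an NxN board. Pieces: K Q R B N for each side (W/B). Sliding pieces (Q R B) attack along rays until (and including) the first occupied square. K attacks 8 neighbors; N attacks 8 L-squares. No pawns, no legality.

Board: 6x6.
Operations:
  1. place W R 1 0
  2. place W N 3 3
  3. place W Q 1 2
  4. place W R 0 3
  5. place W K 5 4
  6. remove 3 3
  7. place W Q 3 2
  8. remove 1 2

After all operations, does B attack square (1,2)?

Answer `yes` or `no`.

Answer: no

Derivation:
Op 1: place WR@(1,0)
Op 2: place WN@(3,3)
Op 3: place WQ@(1,2)
Op 4: place WR@(0,3)
Op 5: place WK@(5,4)
Op 6: remove (3,3)
Op 7: place WQ@(3,2)
Op 8: remove (1,2)
Per-piece attacks for B:
B attacks (1,2): no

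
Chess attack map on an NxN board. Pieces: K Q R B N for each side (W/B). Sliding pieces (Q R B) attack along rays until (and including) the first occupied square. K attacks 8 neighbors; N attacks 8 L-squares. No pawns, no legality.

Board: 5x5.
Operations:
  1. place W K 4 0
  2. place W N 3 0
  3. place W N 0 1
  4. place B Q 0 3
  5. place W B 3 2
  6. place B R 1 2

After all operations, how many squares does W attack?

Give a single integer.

Op 1: place WK@(4,0)
Op 2: place WN@(3,0)
Op 3: place WN@(0,1)
Op 4: place BQ@(0,3)
Op 5: place WB@(3,2)
Op 6: place BR@(1,2)
Per-piece attacks for W:
  WN@(0,1): attacks (1,3) (2,2) (2,0)
  WN@(3,0): attacks (4,2) (2,2) (1,1)
  WB@(3,2): attacks (4,3) (4,1) (2,3) (1,4) (2,1) (1,0)
  WK@(4,0): attacks (4,1) (3,0) (3,1)
Union (13 distinct): (1,0) (1,1) (1,3) (1,4) (2,0) (2,1) (2,2) (2,3) (3,0) (3,1) (4,1) (4,2) (4,3)

Answer: 13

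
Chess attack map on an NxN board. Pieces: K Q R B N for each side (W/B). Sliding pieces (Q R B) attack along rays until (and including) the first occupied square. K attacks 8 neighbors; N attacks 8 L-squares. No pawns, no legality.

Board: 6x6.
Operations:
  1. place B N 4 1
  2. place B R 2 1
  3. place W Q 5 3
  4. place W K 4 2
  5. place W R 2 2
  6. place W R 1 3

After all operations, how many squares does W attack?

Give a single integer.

Answer: 26

Derivation:
Op 1: place BN@(4,1)
Op 2: place BR@(2,1)
Op 3: place WQ@(5,3)
Op 4: place WK@(4,2)
Op 5: place WR@(2,2)
Op 6: place WR@(1,3)
Per-piece attacks for W:
  WR@(1,3): attacks (1,4) (1,5) (1,2) (1,1) (1,0) (2,3) (3,3) (4,3) (5,3) (0,3) [ray(1,0) blocked at (5,3)]
  WR@(2,2): attacks (2,3) (2,4) (2,5) (2,1) (3,2) (4,2) (1,2) (0,2) [ray(0,-1) blocked at (2,1); ray(1,0) blocked at (4,2)]
  WK@(4,2): attacks (4,3) (4,1) (5,2) (3,2) (5,3) (5,1) (3,3) (3,1)
  WQ@(5,3): attacks (5,4) (5,5) (5,2) (5,1) (5,0) (4,3) (3,3) (2,3) (1,3) (4,4) (3,5) (4,2) [ray(-1,0) blocked at (1,3); ray(-1,-1) blocked at (4,2)]
Union (26 distinct): (0,2) (0,3) (1,0) (1,1) (1,2) (1,3) (1,4) (1,5) (2,1) (2,3) (2,4) (2,5) (3,1) (3,2) (3,3) (3,5) (4,1) (4,2) (4,3) (4,4) (5,0) (5,1) (5,2) (5,3) (5,4) (5,5)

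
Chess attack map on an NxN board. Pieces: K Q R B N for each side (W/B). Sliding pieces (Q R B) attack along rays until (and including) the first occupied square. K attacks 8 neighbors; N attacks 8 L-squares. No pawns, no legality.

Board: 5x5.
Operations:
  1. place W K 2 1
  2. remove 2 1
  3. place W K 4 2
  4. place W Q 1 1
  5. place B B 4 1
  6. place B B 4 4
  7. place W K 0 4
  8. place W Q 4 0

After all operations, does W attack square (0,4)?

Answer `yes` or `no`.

Answer: yes

Derivation:
Op 1: place WK@(2,1)
Op 2: remove (2,1)
Op 3: place WK@(4,2)
Op 4: place WQ@(1,1)
Op 5: place BB@(4,1)
Op 6: place BB@(4,4)
Op 7: place WK@(0,4)
Op 8: place WQ@(4,0)
Per-piece attacks for W:
  WK@(0,4): attacks (0,3) (1,4) (1,3)
  WQ@(1,1): attacks (1,2) (1,3) (1,4) (1,0) (2,1) (3,1) (4,1) (0,1) (2,2) (3,3) (4,4) (2,0) (0,2) (0,0) [ray(1,0) blocked at (4,1); ray(1,1) blocked at (4,4)]
  WQ@(4,0): attacks (4,1) (3,0) (2,0) (1,0) (0,0) (3,1) (2,2) (1,3) (0,4) [ray(0,1) blocked at (4,1); ray(-1,1) blocked at (0,4)]
  WK@(4,2): attacks (4,3) (4,1) (3,2) (3,3) (3,1)
W attacks (0,4): yes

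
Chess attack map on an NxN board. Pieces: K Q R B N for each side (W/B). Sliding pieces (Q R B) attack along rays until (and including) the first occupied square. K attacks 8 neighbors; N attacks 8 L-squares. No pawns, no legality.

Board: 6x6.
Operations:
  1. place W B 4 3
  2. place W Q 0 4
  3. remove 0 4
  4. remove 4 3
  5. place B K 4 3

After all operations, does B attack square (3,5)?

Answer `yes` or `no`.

Answer: no

Derivation:
Op 1: place WB@(4,3)
Op 2: place WQ@(0,4)
Op 3: remove (0,4)
Op 4: remove (4,3)
Op 5: place BK@(4,3)
Per-piece attacks for B:
  BK@(4,3): attacks (4,4) (4,2) (5,3) (3,3) (5,4) (5,2) (3,4) (3,2)
B attacks (3,5): no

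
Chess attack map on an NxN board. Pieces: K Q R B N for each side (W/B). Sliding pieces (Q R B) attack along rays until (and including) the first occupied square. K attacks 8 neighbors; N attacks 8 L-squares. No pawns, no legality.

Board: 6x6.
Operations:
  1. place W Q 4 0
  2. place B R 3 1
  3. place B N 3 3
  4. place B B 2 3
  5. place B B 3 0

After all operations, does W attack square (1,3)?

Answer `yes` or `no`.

Answer: no

Derivation:
Op 1: place WQ@(4,0)
Op 2: place BR@(3,1)
Op 3: place BN@(3,3)
Op 4: place BB@(2,3)
Op 5: place BB@(3,0)
Per-piece attacks for W:
  WQ@(4,0): attacks (4,1) (4,2) (4,3) (4,4) (4,5) (5,0) (3,0) (5,1) (3,1) [ray(-1,0) blocked at (3,0); ray(-1,1) blocked at (3,1)]
W attacks (1,3): no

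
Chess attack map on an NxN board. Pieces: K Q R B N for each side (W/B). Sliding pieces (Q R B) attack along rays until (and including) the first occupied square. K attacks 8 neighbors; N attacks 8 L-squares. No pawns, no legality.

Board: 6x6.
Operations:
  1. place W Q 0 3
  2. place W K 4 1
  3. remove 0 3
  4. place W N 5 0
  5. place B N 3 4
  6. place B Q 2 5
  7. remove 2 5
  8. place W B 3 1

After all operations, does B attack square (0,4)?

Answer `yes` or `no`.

Answer: no

Derivation:
Op 1: place WQ@(0,3)
Op 2: place WK@(4,1)
Op 3: remove (0,3)
Op 4: place WN@(5,0)
Op 5: place BN@(3,4)
Op 6: place BQ@(2,5)
Op 7: remove (2,5)
Op 8: place WB@(3,1)
Per-piece attacks for B:
  BN@(3,4): attacks (5,5) (1,5) (4,2) (5,3) (2,2) (1,3)
B attacks (0,4): no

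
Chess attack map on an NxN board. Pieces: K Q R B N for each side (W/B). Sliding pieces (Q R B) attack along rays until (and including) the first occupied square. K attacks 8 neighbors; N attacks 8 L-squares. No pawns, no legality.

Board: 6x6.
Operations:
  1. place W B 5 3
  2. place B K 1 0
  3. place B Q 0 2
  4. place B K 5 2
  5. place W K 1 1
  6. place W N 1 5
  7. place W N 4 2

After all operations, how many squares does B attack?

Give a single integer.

Op 1: place WB@(5,3)
Op 2: place BK@(1,0)
Op 3: place BQ@(0,2)
Op 4: place BK@(5,2)
Op 5: place WK@(1,1)
Op 6: place WN@(1,5)
Op 7: place WN@(4,2)
Per-piece attacks for B:
  BQ@(0,2): attacks (0,3) (0,4) (0,5) (0,1) (0,0) (1,2) (2,2) (3,2) (4,2) (1,3) (2,4) (3,5) (1,1) [ray(1,0) blocked at (4,2); ray(1,-1) blocked at (1,1)]
  BK@(1,0): attacks (1,1) (2,0) (0,0) (2,1) (0,1)
  BK@(5,2): attacks (5,3) (5,1) (4,2) (4,3) (4,1)
Union (19 distinct): (0,0) (0,1) (0,3) (0,4) (0,5) (1,1) (1,2) (1,3) (2,0) (2,1) (2,2) (2,4) (3,2) (3,5) (4,1) (4,2) (4,3) (5,1) (5,3)

Answer: 19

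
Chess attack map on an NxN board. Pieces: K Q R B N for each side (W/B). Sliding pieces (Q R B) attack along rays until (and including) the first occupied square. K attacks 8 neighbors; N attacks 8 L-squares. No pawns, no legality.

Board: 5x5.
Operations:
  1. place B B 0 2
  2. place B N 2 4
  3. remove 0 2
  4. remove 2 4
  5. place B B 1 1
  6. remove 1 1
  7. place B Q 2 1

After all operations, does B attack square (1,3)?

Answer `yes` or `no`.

Answer: no

Derivation:
Op 1: place BB@(0,2)
Op 2: place BN@(2,4)
Op 3: remove (0,2)
Op 4: remove (2,4)
Op 5: place BB@(1,1)
Op 6: remove (1,1)
Op 7: place BQ@(2,1)
Per-piece attacks for B:
  BQ@(2,1): attacks (2,2) (2,3) (2,4) (2,0) (3,1) (4,1) (1,1) (0,1) (3,2) (4,3) (3,0) (1,2) (0,3) (1,0)
B attacks (1,3): no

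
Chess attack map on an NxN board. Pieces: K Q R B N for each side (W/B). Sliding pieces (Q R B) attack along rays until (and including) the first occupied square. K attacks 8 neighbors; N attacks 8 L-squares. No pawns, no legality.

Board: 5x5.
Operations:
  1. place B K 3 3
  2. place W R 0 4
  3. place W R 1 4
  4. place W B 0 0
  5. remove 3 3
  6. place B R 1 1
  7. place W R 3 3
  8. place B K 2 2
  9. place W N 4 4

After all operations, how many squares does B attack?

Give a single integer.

Op 1: place BK@(3,3)
Op 2: place WR@(0,4)
Op 3: place WR@(1,4)
Op 4: place WB@(0,0)
Op 5: remove (3,3)
Op 6: place BR@(1,1)
Op 7: place WR@(3,3)
Op 8: place BK@(2,2)
Op 9: place WN@(4,4)
Per-piece attacks for B:
  BR@(1,1): attacks (1,2) (1,3) (1,4) (1,0) (2,1) (3,1) (4,1) (0,1) [ray(0,1) blocked at (1,4)]
  BK@(2,2): attacks (2,3) (2,1) (3,2) (1,2) (3,3) (3,1) (1,3) (1,1)
Union (12 distinct): (0,1) (1,0) (1,1) (1,2) (1,3) (1,4) (2,1) (2,3) (3,1) (3,2) (3,3) (4,1)

Answer: 12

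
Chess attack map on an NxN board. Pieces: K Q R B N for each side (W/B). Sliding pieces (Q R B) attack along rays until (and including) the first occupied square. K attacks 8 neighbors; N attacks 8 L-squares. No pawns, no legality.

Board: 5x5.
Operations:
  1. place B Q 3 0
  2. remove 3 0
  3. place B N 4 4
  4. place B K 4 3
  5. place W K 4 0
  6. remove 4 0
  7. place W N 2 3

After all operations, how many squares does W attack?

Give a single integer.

Op 1: place BQ@(3,0)
Op 2: remove (3,0)
Op 3: place BN@(4,4)
Op 4: place BK@(4,3)
Op 5: place WK@(4,0)
Op 6: remove (4,0)
Op 7: place WN@(2,3)
Per-piece attacks for W:
  WN@(2,3): attacks (4,4) (0,4) (3,1) (4,2) (1,1) (0,2)
Union (6 distinct): (0,2) (0,4) (1,1) (3,1) (4,2) (4,4)

Answer: 6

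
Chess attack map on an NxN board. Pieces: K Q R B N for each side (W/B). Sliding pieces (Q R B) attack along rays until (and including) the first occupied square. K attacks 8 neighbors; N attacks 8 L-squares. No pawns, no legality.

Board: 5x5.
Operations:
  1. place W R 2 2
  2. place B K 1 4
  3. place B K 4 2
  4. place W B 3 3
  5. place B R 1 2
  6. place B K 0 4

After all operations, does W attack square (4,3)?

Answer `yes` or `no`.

Answer: no

Derivation:
Op 1: place WR@(2,2)
Op 2: place BK@(1,4)
Op 3: place BK@(4,2)
Op 4: place WB@(3,3)
Op 5: place BR@(1,2)
Op 6: place BK@(0,4)
Per-piece attacks for W:
  WR@(2,2): attacks (2,3) (2,4) (2,1) (2,0) (3,2) (4,2) (1,2) [ray(1,0) blocked at (4,2); ray(-1,0) blocked at (1,2)]
  WB@(3,3): attacks (4,4) (4,2) (2,4) (2,2) [ray(1,-1) blocked at (4,2); ray(-1,-1) blocked at (2,2)]
W attacks (4,3): no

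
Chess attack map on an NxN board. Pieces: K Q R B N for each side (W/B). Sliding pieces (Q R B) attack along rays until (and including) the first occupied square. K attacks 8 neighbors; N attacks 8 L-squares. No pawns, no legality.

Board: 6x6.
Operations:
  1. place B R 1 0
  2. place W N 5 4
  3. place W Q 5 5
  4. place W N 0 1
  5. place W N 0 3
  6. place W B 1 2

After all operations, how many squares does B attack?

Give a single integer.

Op 1: place BR@(1,0)
Op 2: place WN@(5,4)
Op 3: place WQ@(5,5)
Op 4: place WN@(0,1)
Op 5: place WN@(0,3)
Op 6: place WB@(1,2)
Per-piece attacks for B:
  BR@(1,0): attacks (1,1) (1,2) (2,0) (3,0) (4,0) (5,0) (0,0) [ray(0,1) blocked at (1,2)]
Union (7 distinct): (0,0) (1,1) (1,2) (2,0) (3,0) (4,0) (5,0)

Answer: 7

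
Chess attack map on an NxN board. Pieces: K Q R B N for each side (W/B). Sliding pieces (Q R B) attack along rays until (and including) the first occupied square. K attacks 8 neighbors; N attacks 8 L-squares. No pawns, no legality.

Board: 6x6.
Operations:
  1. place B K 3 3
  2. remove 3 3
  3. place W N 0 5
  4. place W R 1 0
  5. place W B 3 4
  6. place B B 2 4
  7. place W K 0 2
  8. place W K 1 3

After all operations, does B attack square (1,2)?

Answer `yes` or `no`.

Answer: no

Derivation:
Op 1: place BK@(3,3)
Op 2: remove (3,3)
Op 3: place WN@(0,5)
Op 4: place WR@(1,0)
Op 5: place WB@(3,4)
Op 6: place BB@(2,4)
Op 7: place WK@(0,2)
Op 8: place WK@(1,3)
Per-piece attacks for B:
  BB@(2,4): attacks (3,5) (3,3) (4,2) (5,1) (1,5) (1,3) [ray(-1,-1) blocked at (1,3)]
B attacks (1,2): no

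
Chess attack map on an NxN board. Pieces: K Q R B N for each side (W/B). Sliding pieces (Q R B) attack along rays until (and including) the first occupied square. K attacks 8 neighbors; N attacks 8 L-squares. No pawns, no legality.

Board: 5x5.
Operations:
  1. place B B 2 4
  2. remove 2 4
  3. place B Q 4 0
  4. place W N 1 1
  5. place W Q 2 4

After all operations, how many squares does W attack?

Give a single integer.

Answer: 15

Derivation:
Op 1: place BB@(2,4)
Op 2: remove (2,4)
Op 3: place BQ@(4,0)
Op 4: place WN@(1,1)
Op 5: place WQ@(2,4)
Per-piece attacks for W:
  WN@(1,1): attacks (2,3) (3,2) (0,3) (3,0)
  WQ@(2,4): attacks (2,3) (2,2) (2,1) (2,0) (3,4) (4,4) (1,4) (0,4) (3,3) (4,2) (1,3) (0,2)
Union (15 distinct): (0,2) (0,3) (0,4) (1,3) (1,4) (2,0) (2,1) (2,2) (2,3) (3,0) (3,2) (3,3) (3,4) (4,2) (4,4)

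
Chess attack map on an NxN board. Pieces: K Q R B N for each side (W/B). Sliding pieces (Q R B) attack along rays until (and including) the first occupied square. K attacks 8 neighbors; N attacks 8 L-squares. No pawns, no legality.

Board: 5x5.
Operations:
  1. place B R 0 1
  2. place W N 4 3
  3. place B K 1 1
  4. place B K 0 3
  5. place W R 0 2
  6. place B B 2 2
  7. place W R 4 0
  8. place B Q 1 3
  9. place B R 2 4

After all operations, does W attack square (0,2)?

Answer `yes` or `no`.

Answer: no

Derivation:
Op 1: place BR@(0,1)
Op 2: place WN@(4,3)
Op 3: place BK@(1,1)
Op 4: place BK@(0,3)
Op 5: place WR@(0,2)
Op 6: place BB@(2,2)
Op 7: place WR@(4,0)
Op 8: place BQ@(1,3)
Op 9: place BR@(2,4)
Per-piece attacks for W:
  WR@(0,2): attacks (0,3) (0,1) (1,2) (2,2) [ray(0,1) blocked at (0,3); ray(0,-1) blocked at (0,1); ray(1,0) blocked at (2,2)]
  WR@(4,0): attacks (4,1) (4,2) (4,3) (3,0) (2,0) (1,0) (0,0) [ray(0,1) blocked at (4,3)]
  WN@(4,3): attacks (2,4) (3,1) (2,2)
W attacks (0,2): no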